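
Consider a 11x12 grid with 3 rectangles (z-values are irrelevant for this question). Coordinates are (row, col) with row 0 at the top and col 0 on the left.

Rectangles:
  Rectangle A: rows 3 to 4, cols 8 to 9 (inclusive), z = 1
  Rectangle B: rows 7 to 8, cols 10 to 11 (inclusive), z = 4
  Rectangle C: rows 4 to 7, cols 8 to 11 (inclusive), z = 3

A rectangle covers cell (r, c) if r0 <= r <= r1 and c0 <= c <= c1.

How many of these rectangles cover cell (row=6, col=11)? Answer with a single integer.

Answer: 1

Derivation:
Check cell (6,11):
  A: rows 3-4 cols 8-9 -> outside (row miss)
  B: rows 7-8 cols 10-11 -> outside (row miss)
  C: rows 4-7 cols 8-11 -> covers
Count covering = 1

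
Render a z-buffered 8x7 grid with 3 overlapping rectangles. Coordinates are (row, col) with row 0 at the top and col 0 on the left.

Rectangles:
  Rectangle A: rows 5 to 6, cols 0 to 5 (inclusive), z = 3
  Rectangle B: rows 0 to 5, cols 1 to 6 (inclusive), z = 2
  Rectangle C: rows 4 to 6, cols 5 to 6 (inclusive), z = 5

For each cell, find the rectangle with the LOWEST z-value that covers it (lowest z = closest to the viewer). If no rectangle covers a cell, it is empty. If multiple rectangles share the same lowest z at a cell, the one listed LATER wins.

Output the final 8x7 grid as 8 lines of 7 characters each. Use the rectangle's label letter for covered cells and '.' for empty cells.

.BBBBBB
.BBBBBB
.BBBBBB
.BBBBBB
.BBBBBB
ABBBBBB
AAAAAAC
.......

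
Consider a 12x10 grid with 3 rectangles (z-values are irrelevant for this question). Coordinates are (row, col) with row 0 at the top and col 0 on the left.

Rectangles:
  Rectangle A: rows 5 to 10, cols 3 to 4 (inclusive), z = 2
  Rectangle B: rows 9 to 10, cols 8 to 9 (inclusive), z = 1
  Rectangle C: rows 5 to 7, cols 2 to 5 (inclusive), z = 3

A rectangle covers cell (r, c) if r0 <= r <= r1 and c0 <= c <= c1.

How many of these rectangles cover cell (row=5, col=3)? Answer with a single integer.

Check cell (5,3):
  A: rows 5-10 cols 3-4 -> covers
  B: rows 9-10 cols 8-9 -> outside (row miss)
  C: rows 5-7 cols 2-5 -> covers
Count covering = 2

Answer: 2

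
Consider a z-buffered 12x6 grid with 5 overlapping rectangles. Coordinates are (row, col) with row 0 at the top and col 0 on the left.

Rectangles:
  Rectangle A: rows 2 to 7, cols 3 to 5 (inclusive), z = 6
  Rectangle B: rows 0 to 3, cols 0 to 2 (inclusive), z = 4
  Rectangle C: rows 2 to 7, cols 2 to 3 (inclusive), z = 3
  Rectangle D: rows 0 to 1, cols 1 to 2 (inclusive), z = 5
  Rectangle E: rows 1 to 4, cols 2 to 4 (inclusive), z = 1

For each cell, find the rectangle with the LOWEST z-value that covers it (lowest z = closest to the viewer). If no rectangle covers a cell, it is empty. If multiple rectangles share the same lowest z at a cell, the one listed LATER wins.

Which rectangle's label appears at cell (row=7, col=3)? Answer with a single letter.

Check cell (7,3):
  A: rows 2-7 cols 3-5 z=6 -> covers; best now A (z=6)
  B: rows 0-3 cols 0-2 -> outside (row miss)
  C: rows 2-7 cols 2-3 z=3 -> covers; best now C (z=3)
  D: rows 0-1 cols 1-2 -> outside (row miss)
  E: rows 1-4 cols 2-4 -> outside (row miss)
Winner: C at z=3

Answer: C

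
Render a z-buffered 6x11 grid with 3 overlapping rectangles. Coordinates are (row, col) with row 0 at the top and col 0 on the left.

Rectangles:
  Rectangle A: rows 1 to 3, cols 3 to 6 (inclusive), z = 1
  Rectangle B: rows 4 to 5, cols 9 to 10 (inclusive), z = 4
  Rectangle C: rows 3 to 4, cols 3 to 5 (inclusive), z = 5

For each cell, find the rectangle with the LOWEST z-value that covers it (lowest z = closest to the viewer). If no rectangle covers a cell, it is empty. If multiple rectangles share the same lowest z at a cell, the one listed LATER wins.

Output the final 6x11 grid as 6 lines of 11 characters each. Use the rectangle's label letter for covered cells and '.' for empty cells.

...........
...AAAA....
...AAAA....
...AAAA....
...CCC...BB
.........BB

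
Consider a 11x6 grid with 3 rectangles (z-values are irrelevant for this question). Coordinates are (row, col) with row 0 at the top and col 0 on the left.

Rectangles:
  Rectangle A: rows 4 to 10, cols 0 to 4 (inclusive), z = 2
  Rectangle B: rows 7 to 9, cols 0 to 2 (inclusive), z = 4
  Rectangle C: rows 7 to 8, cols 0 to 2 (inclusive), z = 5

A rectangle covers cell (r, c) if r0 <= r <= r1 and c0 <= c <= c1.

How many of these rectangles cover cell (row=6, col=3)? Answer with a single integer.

Answer: 1

Derivation:
Check cell (6,3):
  A: rows 4-10 cols 0-4 -> covers
  B: rows 7-9 cols 0-2 -> outside (row miss)
  C: rows 7-8 cols 0-2 -> outside (row miss)
Count covering = 1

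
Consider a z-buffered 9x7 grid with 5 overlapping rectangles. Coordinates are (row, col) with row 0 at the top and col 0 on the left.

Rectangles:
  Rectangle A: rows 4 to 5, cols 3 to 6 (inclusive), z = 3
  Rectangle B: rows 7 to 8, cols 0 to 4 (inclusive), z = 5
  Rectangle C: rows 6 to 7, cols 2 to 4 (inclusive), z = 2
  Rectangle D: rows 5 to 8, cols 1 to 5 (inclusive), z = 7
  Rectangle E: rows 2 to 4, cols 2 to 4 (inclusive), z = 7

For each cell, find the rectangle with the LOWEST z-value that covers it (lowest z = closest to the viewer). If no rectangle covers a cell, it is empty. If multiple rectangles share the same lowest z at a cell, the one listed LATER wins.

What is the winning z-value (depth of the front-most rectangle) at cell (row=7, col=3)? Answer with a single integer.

Answer: 2

Derivation:
Check cell (7,3):
  A: rows 4-5 cols 3-6 -> outside (row miss)
  B: rows 7-8 cols 0-4 z=5 -> covers; best now B (z=5)
  C: rows 6-7 cols 2-4 z=2 -> covers; best now C (z=2)
  D: rows 5-8 cols 1-5 z=7 -> covers; best now C (z=2)
  E: rows 2-4 cols 2-4 -> outside (row miss)
Winner: C at z=2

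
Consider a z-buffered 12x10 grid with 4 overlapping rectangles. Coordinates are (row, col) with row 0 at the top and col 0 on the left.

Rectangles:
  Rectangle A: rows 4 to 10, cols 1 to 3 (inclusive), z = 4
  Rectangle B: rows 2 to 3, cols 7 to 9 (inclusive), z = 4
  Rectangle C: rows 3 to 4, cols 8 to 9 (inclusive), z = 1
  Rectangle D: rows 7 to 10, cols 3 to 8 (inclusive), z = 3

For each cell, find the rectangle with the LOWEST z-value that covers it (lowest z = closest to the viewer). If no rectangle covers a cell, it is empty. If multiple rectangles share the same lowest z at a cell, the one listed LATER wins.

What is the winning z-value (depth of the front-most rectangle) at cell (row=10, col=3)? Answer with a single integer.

Check cell (10,3):
  A: rows 4-10 cols 1-3 z=4 -> covers; best now A (z=4)
  B: rows 2-3 cols 7-9 -> outside (row miss)
  C: rows 3-4 cols 8-9 -> outside (row miss)
  D: rows 7-10 cols 3-8 z=3 -> covers; best now D (z=3)
Winner: D at z=3

Answer: 3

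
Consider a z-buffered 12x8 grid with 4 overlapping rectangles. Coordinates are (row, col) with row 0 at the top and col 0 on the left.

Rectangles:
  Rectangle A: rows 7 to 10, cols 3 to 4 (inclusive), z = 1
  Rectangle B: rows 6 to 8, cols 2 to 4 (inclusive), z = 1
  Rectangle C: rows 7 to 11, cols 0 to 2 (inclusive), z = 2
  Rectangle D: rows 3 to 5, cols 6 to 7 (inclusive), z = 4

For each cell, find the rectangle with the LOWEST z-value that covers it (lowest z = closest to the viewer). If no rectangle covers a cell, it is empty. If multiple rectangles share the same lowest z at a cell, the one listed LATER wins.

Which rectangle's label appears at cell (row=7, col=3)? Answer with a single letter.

Check cell (7,3):
  A: rows 7-10 cols 3-4 z=1 -> covers; best now A (z=1)
  B: rows 6-8 cols 2-4 z=1 -> covers; best now B (z=1)
  C: rows 7-11 cols 0-2 -> outside (col miss)
  D: rows 3-5 cols 6-7 -> outside (row miss)
Winner: B at z=1

Answer: B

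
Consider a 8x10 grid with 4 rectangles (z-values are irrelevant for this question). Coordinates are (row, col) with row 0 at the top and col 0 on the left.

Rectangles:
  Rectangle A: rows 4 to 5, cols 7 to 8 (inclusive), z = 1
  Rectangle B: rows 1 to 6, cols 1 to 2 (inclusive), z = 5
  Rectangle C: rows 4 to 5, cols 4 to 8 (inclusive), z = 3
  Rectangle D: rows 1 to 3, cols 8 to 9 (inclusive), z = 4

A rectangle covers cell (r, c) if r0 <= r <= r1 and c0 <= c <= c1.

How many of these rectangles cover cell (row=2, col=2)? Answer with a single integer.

Check cell (2,2):
  A: rows 4-5 cols 7-8 -> outside (row miss)
  B: rows 1-6 cols 1-2 -> covers
  C: rows 4-5 cols 4-8 -> outside (row miss)
  D: rows 1-3 cols 8-9 -> outside (col miss)
Count covering = 1

Answer: 1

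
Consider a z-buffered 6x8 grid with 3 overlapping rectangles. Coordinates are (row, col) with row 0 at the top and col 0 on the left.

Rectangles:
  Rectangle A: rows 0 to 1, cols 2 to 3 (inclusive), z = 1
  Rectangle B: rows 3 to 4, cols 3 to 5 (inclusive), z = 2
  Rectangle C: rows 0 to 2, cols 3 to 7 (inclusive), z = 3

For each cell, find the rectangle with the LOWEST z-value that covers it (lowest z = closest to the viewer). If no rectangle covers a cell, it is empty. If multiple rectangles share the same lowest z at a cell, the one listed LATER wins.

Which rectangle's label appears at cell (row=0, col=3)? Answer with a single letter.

Check cell (0,3):
  A: rows 0-1 cols 2-3 z=1 -> covers; best now A (z=1)
  B: rows 3-4 cols 3-5 -> outside (row miss)
  C: rows 0-2 cols 3-7 z=3 -> covers; best now A (z=1)
Winner: A at z=1

Answer: A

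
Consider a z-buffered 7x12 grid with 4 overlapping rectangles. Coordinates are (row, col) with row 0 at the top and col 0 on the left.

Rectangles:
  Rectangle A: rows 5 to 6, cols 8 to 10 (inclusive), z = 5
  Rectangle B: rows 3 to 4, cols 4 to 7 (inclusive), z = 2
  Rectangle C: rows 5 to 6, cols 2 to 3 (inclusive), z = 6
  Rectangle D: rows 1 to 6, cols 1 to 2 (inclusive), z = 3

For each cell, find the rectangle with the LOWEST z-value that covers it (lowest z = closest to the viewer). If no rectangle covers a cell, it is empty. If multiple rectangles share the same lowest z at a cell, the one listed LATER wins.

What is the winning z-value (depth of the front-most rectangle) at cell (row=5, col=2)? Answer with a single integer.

Answer: 3

Derivation:
Check cell (5,2):
  A: rows 5-6 cols 8-10 -> outside (col miss)
  B: rows 3-4 cols 4-7 -> outside (row miss)
  C: rows 5-6 cols 2-3 z=6 -> covers; best now C (z=6)
  D: rows 1-6 cols 1-2 z=3 -> covers; best now D (z=3)
Winner: D at z=3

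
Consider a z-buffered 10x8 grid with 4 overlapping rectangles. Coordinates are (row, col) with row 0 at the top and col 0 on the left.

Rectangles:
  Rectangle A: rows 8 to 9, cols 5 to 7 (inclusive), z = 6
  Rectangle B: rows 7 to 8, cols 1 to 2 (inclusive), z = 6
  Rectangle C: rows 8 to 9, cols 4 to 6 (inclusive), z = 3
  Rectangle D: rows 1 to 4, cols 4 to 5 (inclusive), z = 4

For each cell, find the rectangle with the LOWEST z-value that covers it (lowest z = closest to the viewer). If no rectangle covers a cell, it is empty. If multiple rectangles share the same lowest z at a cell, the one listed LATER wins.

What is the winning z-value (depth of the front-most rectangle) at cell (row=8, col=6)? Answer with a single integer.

Answer: 3

Derivation:
Check cell (8,6):
  A: rows 8-9 cols 5-7 z=6 -> covers; best now A (z=6)
  B: rows 7-8 cols 1-2 -> outside (col miss)
  C: rows 8-9 cols 4-6 z=3 -> covers; best now C (z=3)
  D: rows 1-4 cols 4-5 -> outside (row miss)
Winner: C at z=3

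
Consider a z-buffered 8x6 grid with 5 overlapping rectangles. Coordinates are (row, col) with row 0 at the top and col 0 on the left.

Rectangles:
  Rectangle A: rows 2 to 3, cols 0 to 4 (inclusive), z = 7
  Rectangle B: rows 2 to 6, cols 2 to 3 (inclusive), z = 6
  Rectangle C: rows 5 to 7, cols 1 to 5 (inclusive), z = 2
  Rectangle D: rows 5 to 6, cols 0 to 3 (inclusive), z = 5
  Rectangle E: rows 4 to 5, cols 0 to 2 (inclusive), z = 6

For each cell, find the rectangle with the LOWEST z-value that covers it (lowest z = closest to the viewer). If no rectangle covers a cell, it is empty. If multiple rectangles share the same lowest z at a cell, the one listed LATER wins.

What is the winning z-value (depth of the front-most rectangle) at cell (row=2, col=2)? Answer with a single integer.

Answer: 6

Derivation:
Check cell (2,2):
  A: rows 2-3 cols 0-4 z=7 -> covers; best now A (z=7)
  B: rows 2-6 cols 2-3 z=6 -> covers; best now B (z=6)
  C: rows 5-7 cols 1-5 -> outside (row miss)
  D: rows 5-6 cols 0-3 -> outside (row miss)
  E: rows 4-5 cols 0-2 -> outside (row miss)
Winner: B at z=6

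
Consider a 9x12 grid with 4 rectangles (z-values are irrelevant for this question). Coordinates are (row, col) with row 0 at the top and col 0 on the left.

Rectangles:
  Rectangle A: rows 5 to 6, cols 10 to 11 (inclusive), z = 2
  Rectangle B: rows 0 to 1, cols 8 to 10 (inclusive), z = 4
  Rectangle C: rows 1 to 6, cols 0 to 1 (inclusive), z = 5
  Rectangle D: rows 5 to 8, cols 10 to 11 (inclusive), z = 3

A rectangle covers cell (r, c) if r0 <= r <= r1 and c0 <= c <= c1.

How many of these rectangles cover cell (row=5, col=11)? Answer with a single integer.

Check cell (5,11):
  A: rows 5-6 cols 10-11 -> covers
  B: rows 0-1 cols 8-10 -> outside (row miss)
  C: rows 1-6 cols 0-1 -> outside (col miss)
  D: rows 5-8 cols 10-11 -> covers
Count covering = 2

Answer: 2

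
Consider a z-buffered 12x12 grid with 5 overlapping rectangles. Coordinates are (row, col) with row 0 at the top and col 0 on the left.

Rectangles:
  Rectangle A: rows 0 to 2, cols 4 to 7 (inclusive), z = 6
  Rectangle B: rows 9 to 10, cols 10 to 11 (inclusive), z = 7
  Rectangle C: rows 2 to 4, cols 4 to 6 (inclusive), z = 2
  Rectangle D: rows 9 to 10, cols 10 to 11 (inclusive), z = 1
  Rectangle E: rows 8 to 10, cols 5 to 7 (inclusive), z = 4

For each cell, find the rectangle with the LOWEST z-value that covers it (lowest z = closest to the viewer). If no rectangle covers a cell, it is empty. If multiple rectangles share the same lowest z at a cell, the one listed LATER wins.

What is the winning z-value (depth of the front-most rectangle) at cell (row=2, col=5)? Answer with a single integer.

Answer: 2

Derivation:
Check cell (2,5):
  A: rows 0-2 cols 4-7 z=6 -> covers; best now A (z=6)
  B: rows 9-10 cols 10-11 -> outside (row miss)
  C: rows 2-4 cols 4-6 z=2 -> covers; best now C (z=2)
  D: rows 9-10 cols 10-11 -> outside (row miss)
  E: rows 8-10 cols 5-7 -> outside (row miss)
Winner: C at z=2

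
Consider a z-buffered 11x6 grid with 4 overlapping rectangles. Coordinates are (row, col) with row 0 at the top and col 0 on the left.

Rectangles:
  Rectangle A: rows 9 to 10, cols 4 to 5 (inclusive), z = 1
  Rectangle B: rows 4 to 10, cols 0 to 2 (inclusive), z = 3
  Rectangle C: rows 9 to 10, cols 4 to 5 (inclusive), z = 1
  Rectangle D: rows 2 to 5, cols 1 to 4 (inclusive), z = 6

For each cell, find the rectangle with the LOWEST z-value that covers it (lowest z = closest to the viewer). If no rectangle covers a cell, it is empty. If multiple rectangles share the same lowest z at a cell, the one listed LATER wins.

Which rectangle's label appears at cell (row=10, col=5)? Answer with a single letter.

Answer: C

Derivation:
Check cell (10,5):
  A: rows 9-10 cols 4-5 z=1 -> covers; best now A (z=1)
  B: rows 4-10 cols 0-2 -> outside (col miss)
  C: rows 9-10 cols 4-5 z=1 -> covers; best now C (z=1)
  D: rows 2-5 cols 1-4 -> outside (row miss)
Winner: C at z=1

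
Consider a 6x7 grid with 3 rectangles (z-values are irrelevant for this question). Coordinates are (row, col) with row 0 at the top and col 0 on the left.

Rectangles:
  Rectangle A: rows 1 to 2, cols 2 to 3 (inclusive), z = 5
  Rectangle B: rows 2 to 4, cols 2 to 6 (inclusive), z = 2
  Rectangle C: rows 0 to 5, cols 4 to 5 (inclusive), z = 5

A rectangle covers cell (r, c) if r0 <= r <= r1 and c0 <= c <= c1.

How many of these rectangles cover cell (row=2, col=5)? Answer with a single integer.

Check cell (2,5):
  A: rows 1-2 cols 2-3 -> outside (col miss)
  B: rows 2-4 cols 2-6 -> covers
  C: rows 0-5 cols 4-5 -> covers
Count covering = 2

Answer: 2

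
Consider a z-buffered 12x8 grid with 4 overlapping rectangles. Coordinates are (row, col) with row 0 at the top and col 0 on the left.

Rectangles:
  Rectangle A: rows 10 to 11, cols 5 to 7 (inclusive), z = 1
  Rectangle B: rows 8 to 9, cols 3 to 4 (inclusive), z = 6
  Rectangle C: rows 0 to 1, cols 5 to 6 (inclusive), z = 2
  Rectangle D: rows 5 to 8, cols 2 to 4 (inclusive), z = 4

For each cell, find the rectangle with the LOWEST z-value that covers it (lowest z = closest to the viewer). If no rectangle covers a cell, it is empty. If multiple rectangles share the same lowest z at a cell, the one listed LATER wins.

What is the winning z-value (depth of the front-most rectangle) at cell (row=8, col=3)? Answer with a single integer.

Check cell (8,3):
  A: rows 10-11 cols 5-7 -> outside (row miss)
  B: rows 8-9 cols 3-4 z=6 -> covers; best now B (z=6)
  C: rows 0-1 cols 5-6 -> outside (row miss)
  D: rows 5-8 cols 2-4 z=4 -> covers; best now D (z=4)
Winner: D at z=4

Answer: 4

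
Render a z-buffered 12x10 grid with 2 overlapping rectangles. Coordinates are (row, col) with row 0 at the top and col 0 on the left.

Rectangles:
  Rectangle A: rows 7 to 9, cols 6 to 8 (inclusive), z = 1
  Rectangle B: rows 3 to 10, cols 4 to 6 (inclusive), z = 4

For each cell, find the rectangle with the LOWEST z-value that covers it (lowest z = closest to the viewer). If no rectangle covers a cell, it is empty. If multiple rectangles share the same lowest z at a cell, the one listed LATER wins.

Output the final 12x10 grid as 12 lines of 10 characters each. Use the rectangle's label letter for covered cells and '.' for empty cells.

..........
..........
..........
....BBB...
....BBB...
....BBB...
....BBB...
....BBAAA.
....BBAAA.
....BBAAA.
....BBB...
..........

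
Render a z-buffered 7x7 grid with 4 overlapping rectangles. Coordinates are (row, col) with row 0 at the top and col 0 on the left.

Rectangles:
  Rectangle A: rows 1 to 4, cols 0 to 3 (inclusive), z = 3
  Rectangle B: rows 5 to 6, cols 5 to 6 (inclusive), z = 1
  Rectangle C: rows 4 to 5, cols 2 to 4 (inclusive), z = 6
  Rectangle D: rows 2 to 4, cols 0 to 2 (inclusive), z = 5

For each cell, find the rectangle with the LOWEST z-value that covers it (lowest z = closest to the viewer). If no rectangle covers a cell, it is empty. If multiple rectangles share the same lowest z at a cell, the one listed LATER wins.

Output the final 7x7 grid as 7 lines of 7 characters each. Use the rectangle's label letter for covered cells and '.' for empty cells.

.......
AAAA...
AAAA...
AAAA...
AAAAC..
..CCCBB
.....BB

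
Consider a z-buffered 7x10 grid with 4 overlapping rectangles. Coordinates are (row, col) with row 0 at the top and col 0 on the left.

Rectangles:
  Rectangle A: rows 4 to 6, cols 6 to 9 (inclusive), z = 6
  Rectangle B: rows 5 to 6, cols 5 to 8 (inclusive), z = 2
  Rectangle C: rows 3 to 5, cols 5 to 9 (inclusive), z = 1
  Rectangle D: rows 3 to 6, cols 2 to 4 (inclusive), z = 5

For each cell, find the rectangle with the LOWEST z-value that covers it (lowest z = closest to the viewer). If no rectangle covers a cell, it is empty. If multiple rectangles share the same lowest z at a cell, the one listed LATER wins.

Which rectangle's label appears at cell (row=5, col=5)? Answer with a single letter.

Answer: C

Derivation:
Check cell (5,5):
  A: rows 4-6 cols 6-9 -> outside (col miss)
  B: rows 5-6 cols 5-8 z=2 -> covers; best now B (z=2)
  C: rows 3-5 cols 5-9 z=1 -> covers; best now C (z=1)
  D: rows 3-6 cols 2-4 -> outside (col miss)
Winner: C at z=1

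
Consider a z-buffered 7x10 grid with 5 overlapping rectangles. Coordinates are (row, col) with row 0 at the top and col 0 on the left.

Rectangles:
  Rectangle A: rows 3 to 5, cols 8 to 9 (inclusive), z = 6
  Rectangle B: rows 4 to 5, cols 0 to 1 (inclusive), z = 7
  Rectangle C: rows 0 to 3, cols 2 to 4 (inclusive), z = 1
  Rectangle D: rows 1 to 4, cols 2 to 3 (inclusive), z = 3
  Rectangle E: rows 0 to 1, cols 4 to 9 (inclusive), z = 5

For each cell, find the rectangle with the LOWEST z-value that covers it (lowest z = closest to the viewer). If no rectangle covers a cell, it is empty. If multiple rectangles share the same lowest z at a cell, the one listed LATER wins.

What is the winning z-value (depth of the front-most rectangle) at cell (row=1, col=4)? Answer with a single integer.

Check cell (1,4):
  A: rows 3-5 cols 8-9 -> outside (row miss)
  B: rows 4-5 cols 0-1 -> outside (row miss)
  C: rows 0-3 cols 2-4 z=1 -> covers; best now C (z=1)
  D: rows 1-4 cols 2-3 -> outside (col miss)
  E: rows 0-1 cols 4-9 z=5 -> covers; best now C (z=1)
Winner: C at z=1

Answer: 1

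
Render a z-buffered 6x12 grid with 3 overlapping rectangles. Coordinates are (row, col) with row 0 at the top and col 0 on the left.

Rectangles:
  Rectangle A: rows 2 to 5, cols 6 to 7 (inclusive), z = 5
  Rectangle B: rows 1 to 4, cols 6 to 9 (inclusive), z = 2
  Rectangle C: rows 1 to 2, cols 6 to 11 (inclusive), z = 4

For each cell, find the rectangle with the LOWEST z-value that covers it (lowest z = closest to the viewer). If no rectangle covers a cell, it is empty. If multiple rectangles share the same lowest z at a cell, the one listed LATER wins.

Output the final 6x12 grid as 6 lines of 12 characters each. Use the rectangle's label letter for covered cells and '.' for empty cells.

............
......BBBBCC
......BBBBCC
......BBBB..
......BBBB..
......AA....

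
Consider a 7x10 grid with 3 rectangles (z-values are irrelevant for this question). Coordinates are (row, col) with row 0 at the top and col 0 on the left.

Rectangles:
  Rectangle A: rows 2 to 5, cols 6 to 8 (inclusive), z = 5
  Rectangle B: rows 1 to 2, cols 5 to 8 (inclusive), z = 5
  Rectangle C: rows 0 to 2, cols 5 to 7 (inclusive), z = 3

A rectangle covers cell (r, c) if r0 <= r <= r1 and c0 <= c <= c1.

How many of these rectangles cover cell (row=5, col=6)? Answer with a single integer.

Answer: 1

Derivation:
Check cell (5,6):
  A: rows 2-5 cols 6-8 -> covers
  B: rows 1-2 cols 5-8 -> outside (row miss)
  C: rows 0-2 cols 5-7 -> outside (row miss)
Count covering = 1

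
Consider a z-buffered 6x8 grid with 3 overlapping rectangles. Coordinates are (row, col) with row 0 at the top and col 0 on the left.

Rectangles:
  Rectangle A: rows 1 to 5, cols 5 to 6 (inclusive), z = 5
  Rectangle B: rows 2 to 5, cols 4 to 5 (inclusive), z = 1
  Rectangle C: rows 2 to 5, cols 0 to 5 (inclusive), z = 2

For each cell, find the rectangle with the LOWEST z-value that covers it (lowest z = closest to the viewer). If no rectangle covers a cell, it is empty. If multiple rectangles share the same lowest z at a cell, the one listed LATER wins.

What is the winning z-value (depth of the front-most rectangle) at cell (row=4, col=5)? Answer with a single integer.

Check cell (4,5):
  A: rows 1-5 cols 5-6 z=5 -> covers; best now A (z=5)
  B: rows 2-5 cols 4-5 z=1 -> covers; best now B (z=1)
  C: rows 2-5 cols 0-5 z=2 -> covers; best now B (z=1)
Winner: B at z=1

Answer: 1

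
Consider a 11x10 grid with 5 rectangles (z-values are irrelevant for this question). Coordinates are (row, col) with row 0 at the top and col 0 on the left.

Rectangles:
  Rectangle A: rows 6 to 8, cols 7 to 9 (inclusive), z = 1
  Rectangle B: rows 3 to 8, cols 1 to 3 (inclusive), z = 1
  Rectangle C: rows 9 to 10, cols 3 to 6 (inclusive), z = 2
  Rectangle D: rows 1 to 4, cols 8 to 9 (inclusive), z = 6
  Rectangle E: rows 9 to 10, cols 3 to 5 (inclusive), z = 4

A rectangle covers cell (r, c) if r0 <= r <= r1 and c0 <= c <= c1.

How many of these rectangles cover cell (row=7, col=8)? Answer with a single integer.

Answer: 1

Derivation:
Check cell (7,8):
  A: rows 6-8 cols 7-9 -> covers
  B: rows 3-8 cols 1-3 -> outside (col miss)
  C: rows 9-10 cols 3-6 -> outside (row miss)
  D: rows 1-4 cols 8-9 -> outside (row miss)
  E: rows 9-10 cols 3-5 -> outside (row miss)
Count covering = 1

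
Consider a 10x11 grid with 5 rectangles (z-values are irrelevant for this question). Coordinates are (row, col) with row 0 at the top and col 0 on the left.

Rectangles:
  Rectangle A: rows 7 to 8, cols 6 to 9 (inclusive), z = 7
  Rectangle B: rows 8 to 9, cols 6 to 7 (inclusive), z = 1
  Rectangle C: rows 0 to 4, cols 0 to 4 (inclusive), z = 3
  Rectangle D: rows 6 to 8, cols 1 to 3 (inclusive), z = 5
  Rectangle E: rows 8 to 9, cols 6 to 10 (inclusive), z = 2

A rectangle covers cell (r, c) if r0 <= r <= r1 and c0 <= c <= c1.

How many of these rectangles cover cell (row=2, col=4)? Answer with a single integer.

Answer: 1

Derivation:
Check cell (2,4):
  A: rows 7-8 cols 6-9 -> outside (row miss)
  B: rows 8-9 cols 6-7 -> outside (row miss)
  C: rows 0-4 cols 0-4 -> covers
  D: rows 6-8 cols 1-3 -> outside (row miss)
  E: rows 8-9 cols 6-10 -> outside (row miss)
Count covering = 1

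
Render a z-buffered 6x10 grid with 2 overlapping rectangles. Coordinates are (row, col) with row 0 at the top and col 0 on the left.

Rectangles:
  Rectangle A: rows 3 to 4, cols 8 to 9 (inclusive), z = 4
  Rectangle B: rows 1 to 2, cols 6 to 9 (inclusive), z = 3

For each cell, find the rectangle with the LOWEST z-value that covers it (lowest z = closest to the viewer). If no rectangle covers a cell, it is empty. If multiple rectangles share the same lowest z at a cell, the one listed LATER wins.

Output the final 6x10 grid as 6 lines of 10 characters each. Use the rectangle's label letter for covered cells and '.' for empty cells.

..........
......BBBB
......BBBB
........AA
........AA
..........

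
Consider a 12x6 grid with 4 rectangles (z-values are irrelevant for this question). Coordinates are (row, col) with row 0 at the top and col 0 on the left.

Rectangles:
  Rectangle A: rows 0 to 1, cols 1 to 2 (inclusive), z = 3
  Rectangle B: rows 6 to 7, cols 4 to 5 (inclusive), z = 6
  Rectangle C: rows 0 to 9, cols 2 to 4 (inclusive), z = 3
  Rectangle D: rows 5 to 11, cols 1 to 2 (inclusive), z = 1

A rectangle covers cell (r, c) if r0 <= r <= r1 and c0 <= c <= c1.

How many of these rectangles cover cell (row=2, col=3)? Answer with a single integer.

Answer: 1

Derivation:
Check cell (2,3):
  A: rows 0-1 cols 1-2 -> outside (row miss)
  B: rows 6-7 cols 4-5 -> outside (row miss)
  C: rows 0-9 cols 2-4 -> covers
  D: rows 5-11 cols 1-2 -> outside (row miss)
Count covering = 1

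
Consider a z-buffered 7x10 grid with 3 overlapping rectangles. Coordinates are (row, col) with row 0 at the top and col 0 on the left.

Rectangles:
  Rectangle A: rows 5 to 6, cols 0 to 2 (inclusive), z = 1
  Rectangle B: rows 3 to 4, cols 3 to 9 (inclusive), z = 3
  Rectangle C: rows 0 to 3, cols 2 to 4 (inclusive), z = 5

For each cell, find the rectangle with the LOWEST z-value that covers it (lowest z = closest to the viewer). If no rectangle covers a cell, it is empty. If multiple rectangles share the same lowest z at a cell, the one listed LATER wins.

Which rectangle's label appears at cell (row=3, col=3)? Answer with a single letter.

Answer: B

Derivation:
Check cell (3,3):
  A: rows 5-6 cols 0-2 -> outside (row miss)
  B: rows 3-4 cols 3-9 z=3 -> covers; best now B (z=3)
  C: rows 0-3 cols 2-4 z=5 -> covers; best now B (z=3)
Winner: B at z=3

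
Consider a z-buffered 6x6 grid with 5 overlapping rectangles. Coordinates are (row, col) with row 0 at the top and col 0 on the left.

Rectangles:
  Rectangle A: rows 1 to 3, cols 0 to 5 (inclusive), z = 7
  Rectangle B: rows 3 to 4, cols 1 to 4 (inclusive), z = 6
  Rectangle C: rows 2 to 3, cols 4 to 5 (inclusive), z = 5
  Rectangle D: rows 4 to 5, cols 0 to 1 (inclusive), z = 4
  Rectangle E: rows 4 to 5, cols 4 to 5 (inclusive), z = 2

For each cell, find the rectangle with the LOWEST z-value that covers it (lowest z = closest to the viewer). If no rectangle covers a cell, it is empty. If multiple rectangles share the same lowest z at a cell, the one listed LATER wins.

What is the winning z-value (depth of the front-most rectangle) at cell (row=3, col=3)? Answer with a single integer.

Answer: 6

Derivation:
Check cell (3,3):
  A: rows 1-3 cols 0-5 z=7 -> covers; best now A (z=7)
  B: rows 3-4 cols 1-4 z=6 -> covers; best now B (z=6)
  C: rows 2-3 cols 4-5 -> outside (col miss)
  D: rows 4-5 cols 0-1 -> outside (row miss)
  E: rows 4-5 cols 4-5 -> outside (row miss)
Winner: B at z=6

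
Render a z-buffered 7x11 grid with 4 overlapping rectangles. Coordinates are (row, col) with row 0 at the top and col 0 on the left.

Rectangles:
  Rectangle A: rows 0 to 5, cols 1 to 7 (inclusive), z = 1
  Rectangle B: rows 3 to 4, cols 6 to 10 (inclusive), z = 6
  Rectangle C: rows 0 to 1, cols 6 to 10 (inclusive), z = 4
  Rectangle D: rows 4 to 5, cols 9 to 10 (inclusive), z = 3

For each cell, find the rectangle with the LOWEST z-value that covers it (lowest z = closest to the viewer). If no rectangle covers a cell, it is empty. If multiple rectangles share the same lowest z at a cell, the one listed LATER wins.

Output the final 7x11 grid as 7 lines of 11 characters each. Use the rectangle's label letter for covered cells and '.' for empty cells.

.AAAAAAACCC
.AAAAAAACCC
.AAAAAAA...
.AAAAAAABBB
.AAAAAAABDD
.AAAAAAA.DD
...........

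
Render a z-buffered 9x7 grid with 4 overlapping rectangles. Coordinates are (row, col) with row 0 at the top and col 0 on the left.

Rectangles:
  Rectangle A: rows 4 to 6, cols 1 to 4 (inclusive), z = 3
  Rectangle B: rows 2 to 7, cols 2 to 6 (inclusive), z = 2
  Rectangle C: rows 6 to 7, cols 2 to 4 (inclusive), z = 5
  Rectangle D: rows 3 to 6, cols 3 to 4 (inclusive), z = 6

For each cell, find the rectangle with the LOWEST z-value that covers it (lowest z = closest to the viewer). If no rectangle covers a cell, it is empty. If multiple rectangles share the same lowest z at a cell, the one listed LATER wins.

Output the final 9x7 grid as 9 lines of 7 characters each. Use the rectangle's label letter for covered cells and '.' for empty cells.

.......
.......
..BBBBB
..BBBBB
.ABBBBB
.ABBBBB
.ABBBBB
..BBBBB
.......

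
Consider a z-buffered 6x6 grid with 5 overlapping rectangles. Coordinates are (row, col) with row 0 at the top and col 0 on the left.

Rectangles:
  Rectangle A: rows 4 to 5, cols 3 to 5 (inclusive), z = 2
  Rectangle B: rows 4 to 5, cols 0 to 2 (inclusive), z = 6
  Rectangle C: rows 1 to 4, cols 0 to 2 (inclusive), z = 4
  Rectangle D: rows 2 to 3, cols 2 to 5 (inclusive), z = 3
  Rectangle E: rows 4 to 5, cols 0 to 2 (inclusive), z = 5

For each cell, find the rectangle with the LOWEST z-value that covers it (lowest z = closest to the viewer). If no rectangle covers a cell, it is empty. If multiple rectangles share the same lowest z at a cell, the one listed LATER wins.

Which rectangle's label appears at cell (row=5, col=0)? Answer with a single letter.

Check cell (5,0):
  A: rows 4-5 cols 3-5 -> outside (col miss)
  B: rows 4-5 cols 0-2 z=6 -> covers; best now B (z=6)
  C: rows 1-4 cols 0-2 -> outside (row miss)
  D: rows 2-3 cols 2-5 -> outside (row miss)
  E: rows 4-5 cols 0-2 z=5 -> covers; best now E (z=5)
Winner: E at z=5

Answer: E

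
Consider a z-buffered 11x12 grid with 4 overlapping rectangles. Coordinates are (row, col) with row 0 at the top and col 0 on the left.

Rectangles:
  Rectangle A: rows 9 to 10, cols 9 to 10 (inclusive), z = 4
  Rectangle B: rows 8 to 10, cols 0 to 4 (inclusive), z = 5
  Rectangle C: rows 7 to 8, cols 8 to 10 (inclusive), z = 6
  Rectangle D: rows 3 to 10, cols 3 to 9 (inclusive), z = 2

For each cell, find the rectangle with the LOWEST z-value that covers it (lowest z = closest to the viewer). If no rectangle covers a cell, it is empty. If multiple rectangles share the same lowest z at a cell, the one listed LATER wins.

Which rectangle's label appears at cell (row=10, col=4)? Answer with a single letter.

Answer: D

Derivation:
Check cell (10,4):
  A: rows 9-10 cols 9-10 -> outside (col miss)
  B: rows 8-10 cols 0-4 z=5 -> covers; best now B (z=5)
  C: rows 7-8 cols 8-10 -> outside (row miss)
  D: rows 3-10 cols 3-9 z=2 -> covers; best now D (z=2)
Winner: D at z=2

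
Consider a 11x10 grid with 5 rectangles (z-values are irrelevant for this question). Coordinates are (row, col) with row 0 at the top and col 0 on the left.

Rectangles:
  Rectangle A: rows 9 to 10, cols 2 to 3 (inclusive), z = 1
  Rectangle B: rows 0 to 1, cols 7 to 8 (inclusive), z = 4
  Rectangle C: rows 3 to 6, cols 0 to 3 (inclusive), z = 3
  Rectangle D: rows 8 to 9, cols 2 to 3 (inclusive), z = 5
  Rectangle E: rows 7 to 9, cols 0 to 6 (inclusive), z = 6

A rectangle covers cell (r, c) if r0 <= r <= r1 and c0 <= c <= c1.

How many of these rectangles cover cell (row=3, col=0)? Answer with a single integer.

Answer: 1

Derivation:
Check cell (3,0):
  A: rows 9-10 cols 2-3 -> outside (row miss)
  B: rows 0-1 cols 7-8 -> outside (row miss)
  C: rows 3-6 cols 0-3 -> covers
  D: rows 8-9 cols 2-3 -> outside (row miss)
  E: rows 7-9 cols 0-6 -> outside (row miss)
Count covering = 1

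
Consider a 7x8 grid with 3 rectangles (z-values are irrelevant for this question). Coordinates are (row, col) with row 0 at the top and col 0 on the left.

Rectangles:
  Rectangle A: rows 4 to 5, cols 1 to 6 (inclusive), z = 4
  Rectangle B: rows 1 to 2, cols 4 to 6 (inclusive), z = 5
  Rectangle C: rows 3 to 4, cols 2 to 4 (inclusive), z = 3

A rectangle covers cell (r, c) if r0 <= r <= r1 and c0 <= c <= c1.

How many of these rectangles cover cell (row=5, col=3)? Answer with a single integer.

Answer: 1

Derivation:
Check cell (5,3):
  A: rows 4-5 cols 1-6 -> covers
  B: rows 1-2 cols 4-6 -> outside (row miss)
  C: rows 3-4 cols 2-4 -> outside (row miss)
Count covering = 1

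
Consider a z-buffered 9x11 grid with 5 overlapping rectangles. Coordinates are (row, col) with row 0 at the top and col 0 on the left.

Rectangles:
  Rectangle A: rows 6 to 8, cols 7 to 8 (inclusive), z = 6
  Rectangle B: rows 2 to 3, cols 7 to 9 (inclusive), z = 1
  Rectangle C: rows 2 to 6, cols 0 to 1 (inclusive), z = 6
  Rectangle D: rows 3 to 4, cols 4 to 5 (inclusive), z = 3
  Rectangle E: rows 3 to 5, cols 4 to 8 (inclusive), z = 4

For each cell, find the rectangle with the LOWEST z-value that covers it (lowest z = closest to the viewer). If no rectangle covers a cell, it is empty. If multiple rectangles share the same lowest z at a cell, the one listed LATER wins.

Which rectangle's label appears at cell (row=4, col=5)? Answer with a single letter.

Answer: D

Derivation:
Check cell (4,5):
  A: rows 6-8 cols 7-8 -> outside (row miss)
  B: rows 2-3 cols 7-9 -> outside (row miss)
  C: rows 2-6 cols 0-1 -> outside (col miss)
  D: rows 3-4 cols 4-5 z=3 -> covers; best now D (z=3)
  E: rows 3-5 cols 4-8 z=4 -> covers; best now D (z=3)
Winner: D at z=3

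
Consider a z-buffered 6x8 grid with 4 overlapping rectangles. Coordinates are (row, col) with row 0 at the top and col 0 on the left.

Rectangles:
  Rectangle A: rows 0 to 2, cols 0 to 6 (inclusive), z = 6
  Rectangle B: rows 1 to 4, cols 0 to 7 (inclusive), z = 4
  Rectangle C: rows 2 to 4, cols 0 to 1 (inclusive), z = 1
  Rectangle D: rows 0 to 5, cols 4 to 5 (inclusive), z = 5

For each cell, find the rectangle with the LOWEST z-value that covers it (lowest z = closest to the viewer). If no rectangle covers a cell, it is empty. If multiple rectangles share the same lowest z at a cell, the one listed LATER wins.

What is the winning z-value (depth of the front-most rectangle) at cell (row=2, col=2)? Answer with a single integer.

Answer: 4

Derivation:
Check cell (2,2):
  A: rows 0-2 cols 0-6 z=6 -> covers; best now A (z=6)
  B: rows 1-4 cols 0-7 z=4 -> covers; best now B (z=4)
  C: rows 2-4 cols 0-1 -> outside (col miss)
  D: rows 0-5 cols 4-5 -> outside (col miss)
Winner: B at z=4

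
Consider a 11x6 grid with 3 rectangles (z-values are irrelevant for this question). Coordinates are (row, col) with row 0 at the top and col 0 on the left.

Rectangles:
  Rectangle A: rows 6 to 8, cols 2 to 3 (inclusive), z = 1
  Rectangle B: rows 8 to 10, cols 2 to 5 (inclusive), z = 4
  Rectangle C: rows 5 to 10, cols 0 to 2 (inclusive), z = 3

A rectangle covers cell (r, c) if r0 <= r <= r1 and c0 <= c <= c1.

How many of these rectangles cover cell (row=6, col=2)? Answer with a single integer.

Check cell (6,2):
  A: rows 6-8 cols 2-3 -> covers
  B: rows 8-10 cols 2-5 -> outside (row miss)
  C: rows 5-10 cols 0-2 -> covers
Count covering = 2

Answer: 2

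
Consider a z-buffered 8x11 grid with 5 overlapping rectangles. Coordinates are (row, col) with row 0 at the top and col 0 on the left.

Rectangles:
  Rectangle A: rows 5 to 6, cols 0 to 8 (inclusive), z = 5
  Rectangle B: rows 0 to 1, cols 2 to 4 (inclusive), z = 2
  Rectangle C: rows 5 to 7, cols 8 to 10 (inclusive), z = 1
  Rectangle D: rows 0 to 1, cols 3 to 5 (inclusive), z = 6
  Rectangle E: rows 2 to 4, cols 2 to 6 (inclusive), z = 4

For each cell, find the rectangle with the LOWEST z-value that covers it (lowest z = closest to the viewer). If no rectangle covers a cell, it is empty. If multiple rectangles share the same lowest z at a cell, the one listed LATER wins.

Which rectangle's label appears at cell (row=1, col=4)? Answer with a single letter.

Answer: B

Derivation:
Check cell (1,4):
  A: rows 5-6 cols 0-8 -> outside (row miss)
  B: rows 0-1 cols 2-4 z=2 -> covers; best now B (z=2)
  C: rows 5-7 cols 8-10 -> outside (row miss)
  D: rows 0-1 cols 3-5 z=6 -> covers; best now B (z=2)
  E: rows 2-4 cols 2-6 -> outside (row miss)
Winner: B at z=2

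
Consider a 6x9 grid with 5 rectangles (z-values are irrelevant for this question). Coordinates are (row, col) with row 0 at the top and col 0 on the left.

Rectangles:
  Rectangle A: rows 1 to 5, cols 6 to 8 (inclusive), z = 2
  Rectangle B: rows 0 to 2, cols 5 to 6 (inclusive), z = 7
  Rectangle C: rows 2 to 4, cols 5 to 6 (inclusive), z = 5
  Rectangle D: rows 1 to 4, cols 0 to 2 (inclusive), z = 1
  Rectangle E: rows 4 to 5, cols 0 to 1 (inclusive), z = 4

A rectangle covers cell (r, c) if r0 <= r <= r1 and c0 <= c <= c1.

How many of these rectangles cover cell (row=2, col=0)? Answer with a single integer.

Answer: 1

Derivation:
Check cell (2,0):
  A: rows 1-5 cols 6-8 -> outside (col miss)
  B: rows 0-2 cols 5-6 -> outside (col miss)
  C: rows 2-4 cols 5-6 -> outside (col miss)
  D: rows 1-4 cols 0-2 -> covers
  E: rows 4-5 cols 0-1 -> outside (row miss)
Count covering = 1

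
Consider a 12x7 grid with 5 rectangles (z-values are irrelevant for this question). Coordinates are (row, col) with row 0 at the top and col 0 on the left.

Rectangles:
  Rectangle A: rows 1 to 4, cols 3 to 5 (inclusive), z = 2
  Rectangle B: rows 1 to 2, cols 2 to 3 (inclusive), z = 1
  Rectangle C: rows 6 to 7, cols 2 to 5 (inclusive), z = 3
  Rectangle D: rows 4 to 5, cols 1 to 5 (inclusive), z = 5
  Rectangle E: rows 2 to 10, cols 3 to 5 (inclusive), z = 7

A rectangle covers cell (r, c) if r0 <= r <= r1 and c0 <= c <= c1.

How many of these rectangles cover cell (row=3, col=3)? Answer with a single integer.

Answer: 2

Derivation:
Check cell (3,3):
  A: rows 1-4 cols 3-5 -> covers
  B: rows 1-2 cols 2-3 -> outside (row miss)
  C: rows 6-7 cols 2-5 -> outside (row miss)
  D: rows 4-5 cols 1-5 -> outside (row miss)
  E: rows 2-10 cols 3-5 -> covers
Count covering = 2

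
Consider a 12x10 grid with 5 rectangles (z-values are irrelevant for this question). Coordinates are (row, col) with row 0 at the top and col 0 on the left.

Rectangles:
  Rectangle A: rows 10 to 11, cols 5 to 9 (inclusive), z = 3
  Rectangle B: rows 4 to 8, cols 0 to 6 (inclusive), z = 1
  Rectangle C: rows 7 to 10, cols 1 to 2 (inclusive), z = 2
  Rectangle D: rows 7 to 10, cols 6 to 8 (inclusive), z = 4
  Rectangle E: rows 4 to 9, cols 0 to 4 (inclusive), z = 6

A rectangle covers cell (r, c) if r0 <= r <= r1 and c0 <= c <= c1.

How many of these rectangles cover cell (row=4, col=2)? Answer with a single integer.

Check cell (4,2):
  A: rows 10-11 cols 5-9 -> outside (row miss)
  B: rows 4-8 cols 0-6 -> covers
  C: rows 7-10 cols 1-2 -> outside (row miss)
  D: rows 7-10 cols 6-8 -> outside (row miss)
  E: rows 4-9 cols 0-4 -> covers
Count covering = 2

Answer: 2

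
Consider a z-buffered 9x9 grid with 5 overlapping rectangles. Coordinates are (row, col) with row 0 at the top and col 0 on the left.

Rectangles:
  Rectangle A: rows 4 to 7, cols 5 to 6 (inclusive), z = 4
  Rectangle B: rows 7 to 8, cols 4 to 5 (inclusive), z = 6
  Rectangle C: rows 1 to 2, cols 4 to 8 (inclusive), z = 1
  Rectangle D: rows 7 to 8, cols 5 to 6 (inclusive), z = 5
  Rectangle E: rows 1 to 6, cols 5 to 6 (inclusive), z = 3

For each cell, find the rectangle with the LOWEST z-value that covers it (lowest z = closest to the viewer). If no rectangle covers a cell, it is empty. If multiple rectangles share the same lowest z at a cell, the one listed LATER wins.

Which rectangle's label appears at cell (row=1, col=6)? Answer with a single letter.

Answer: C

Derivation:
Check cell (1,6):
  A: rows 4-7 cols 5-6 -> outside (row miss)
  B: rows 7-8 cols 4-5 -> outside (row miss)
  C: rows 1-2 cols 4-8 z=1 -> covers; best now C (z=1)
  D: rows 7-8 cols 5-6 -> outside (row miss)
  E: rows 1-6 cols 5-6 z=3 -> covers; best now C (z=1)
Winner: C at z=1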